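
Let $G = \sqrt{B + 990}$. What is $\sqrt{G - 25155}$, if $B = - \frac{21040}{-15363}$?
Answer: $\frac{\sqrt{-73297871595 + 569 \sqrt{25998309870}}}{1707} \approx 158.5 i$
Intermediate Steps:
$B = \frac{21040}{15363}$ ($B = \left(-21040\right) \left(- \frac{1}{15363}\right) = \frac{21040}{15363} \approx 1.3695$)
$G = \frac{\sqrt{25998309870}}{5121}$ ($G = \sqrt{\frac{21040}{15363} + 990} = \sqrt{\frac{15230410}{15363}} = \frac{\sqrt{25998309870}}{5121} \approx 31.486$)
$\sqrt{G - 25155} = \sqrt{\frac{\sqrt{25998309870}}{5121} - 25155} = \sqrt{-25155 + \frac{\sqrt{25998309870}}{5121}}$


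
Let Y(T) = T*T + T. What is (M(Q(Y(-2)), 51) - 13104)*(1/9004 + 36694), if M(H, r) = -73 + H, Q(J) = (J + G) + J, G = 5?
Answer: -1087653021884/2251 ≈ -4.8319e+8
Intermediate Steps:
Y(T) = T + T**2 (Y(T) = T**2 + T = T + T**2)
Q(J) = 5 + 2*J (Q(J) = (J + 5) + J = (5 + J) + J = 5 + 2*J)
(M(Q(Y(-2)), 51) - 13104)*(1/9004 + 36694) = ((-73 + (5 + 2*(-2*(1 - 2)))) - 13104)*(1/9004 + 36694) = ((-73 + (5 + 2*(-2*(-1)))) - 13104)*(1/9004 + 36694) = ((-73 + (5 + 2*2)) - 13104)*(330392777/9004) = ((-73 + (5 + 4)) - 13104)*(330392777/9004) = ((-73 + 9) - 13104)*(330392777/9004) = (-64 - 13104)*(330392777/9004) = -13168*330392777/9004 = -1087653021884/2251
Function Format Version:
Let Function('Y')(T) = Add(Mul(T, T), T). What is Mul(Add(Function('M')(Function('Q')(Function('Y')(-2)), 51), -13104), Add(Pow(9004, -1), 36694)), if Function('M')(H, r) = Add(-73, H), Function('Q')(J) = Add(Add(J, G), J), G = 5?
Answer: Rational(-1087653021884, 2251) ≈ -4.8319e+8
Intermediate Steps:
Function('Y')(T) = Add(T, Pow(T, 2)) (Function('Y')(T) = Add(Pow(T, 2), T) = Add(T, Pow(T, 2)))
Function('Q')(J) = Add(5, Mul(2, J)) (Function('Q')(J) = Add(Add(J, 5), J) = Add(Add(5, J), J) = Add(5, Mul(2, J)))
Mul(Add(Function('M')(Function('Q')(Function('Y')(-2)), 51), -13104), Add(Pow(9004, -1), 36694)) = Mul(Add(Add(-73, Add(5, Mul(2, Mul(-2, Add(1, -2))))), -13104), Add(Pow(9004, -1), 36694)) = Mul(Add(Add(-73, Add(5, Mul(2, Mul(-2, -1)))), -13104), Add(Rational(1, 9004), 36694)) = Mul(Add(Add(-73, Add(5, Mul(2, 2))), -13104), Rational(330392777, 9004)) = Mul(Add(Add(-73, Add(5, 4)), -13104), Rational(330392777, 9004)) = Mul(Add(Add(-73, 9), -13104), Rational(330392777, 9004)) = Mul(Add(-64, -13104), Rational(330392777, 9004)) = Mul(-13168, Rational(330392777, 9004)) = Rational(-1087653021884, 2251)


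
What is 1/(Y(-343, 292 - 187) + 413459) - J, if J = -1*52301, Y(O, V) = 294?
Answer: 21639695654/413753 ≈ 52301.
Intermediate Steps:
J = -52301
1/(Y(-343, 292 - 187) + 413459) - J = 1/(294 + 413459) - 1*(-52301) = 1/413753 + 52301 = 21639695654/413753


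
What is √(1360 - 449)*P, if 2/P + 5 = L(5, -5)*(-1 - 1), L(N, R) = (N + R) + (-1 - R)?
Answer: -2*√911/13 ≈ -4.6435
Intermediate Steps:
L(N, R) = -1 + N
P = -2/13 (P = 2/(-5 + (-1 + 5)*(-1 - 1)) = 2/(-5 + 4*(-2)) = 2/(-5 - 8) = 2/(-13) = 2*(-1/13) = -2/13 ≈ -0.15385)
√(1360 - 449)*P = √(1360 - 449)*(-2/13) = √911*(-2/13) = -2*√911/13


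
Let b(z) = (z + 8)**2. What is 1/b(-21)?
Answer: 1/169 ≈ 0.0059172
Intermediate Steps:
b(z) = (8 + z)**2
1/b(-21) = 1/((8 - 21)**2) = 1/((-13)**2) = 1/169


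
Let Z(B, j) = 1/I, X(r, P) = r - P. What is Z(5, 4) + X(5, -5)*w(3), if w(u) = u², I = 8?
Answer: 721/8 ≈ 90.125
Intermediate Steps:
Z(B, j) = ⅛ (Z(B, j) = 1/8 = ⅛)
Z(5, 4) + X(5, -5)*w(3) = ⅛ + (5 - 1*(-5))*3² = ⅛ + (5 + 5)*9 = ⅛ + 10*9 = ⅛ + 90 = 721/8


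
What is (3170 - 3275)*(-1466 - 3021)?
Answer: 471135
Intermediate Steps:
(3170 - 3275)*(-1466 - 3021) = -105*(-4487) = 471135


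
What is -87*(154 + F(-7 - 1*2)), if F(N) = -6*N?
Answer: -18096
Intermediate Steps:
-87*(154 + F(-7 - 1*2)) = -87*(154 - 6*(-7 - 1*2)) = -87*(154 - 6*(-7 - 2)) = -87*(154 - 6*(-9)) = -87*(154 + 54) = -87*208 = -18096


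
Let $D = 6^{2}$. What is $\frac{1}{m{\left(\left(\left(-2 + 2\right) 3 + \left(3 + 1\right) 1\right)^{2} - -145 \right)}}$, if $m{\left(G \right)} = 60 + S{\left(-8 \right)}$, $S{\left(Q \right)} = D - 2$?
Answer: $\frac{1}{94} \approx 0.010638$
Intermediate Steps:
$D = 36$
$S{\left(Q \right)} = 34$ ($S{\left(Q \right)} = 36 - 2 = 34$)
$m{\left(G \right)} = 94$ ($m{\left(G \right)} = 60 + 34 = 94$)
$\frac{1}{m{\left(\left(\left(-2 + 2\right) 3 + \left(3 + 1\right) 1\right)^{2} - -145 \right)}} = \frac{1}{94}$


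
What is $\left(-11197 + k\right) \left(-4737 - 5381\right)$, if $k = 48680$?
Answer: $-379252994$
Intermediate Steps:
$\left(-11197 + k\right) \left(-4737 - 5381\right) = \left(-11197 + 48680\right) \left(-4737 - 5381\right) = 37483 \left(-10118\right) = -379252994$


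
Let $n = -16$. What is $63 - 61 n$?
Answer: $1039$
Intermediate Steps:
$63 - 61 n = 63 - -976 = 63 + 976 = 1039$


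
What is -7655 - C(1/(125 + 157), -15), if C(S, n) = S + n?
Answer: -2154481/282 ≈ -7640.0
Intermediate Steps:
-7655 - C(1/(125 + 157), -15) = -7655 - (1/(125 + 157) - 15) = -7655 - (1/282 - 15) = -7655 - 1*(-4229/282) = -7655 + 4229/282 = -2154481/282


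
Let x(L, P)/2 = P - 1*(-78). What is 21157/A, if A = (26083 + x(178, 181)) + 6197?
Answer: 21157/32798 ≈ 0.64507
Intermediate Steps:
x(L, P) = 156 + 2*P (x(L, P) = 2*(P - 1*(-78)) = 2*(P + 78) = 2*(78 + P) = 156 + 2*P)
A = 32798 (A = (26083 + (156 + 2*181)) + 6197 = (26083 + (156 + 362)) + 6197 = (26083 + 518) + 6197 = 26601 + 6197 = 32798)
21157/A = 21157/32798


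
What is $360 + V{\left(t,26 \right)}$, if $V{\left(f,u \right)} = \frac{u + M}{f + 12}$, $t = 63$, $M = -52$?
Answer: $\frac{26974}{75} \approx 359.65$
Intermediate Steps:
$V{\left(f,u \right)} = \frac{-52 + u}{12 + f}$ ($V{\left(f,u \right)} = \frac{u - 52}{f + 12} = \frac{-52 + u}{12 + f}$)
$360 + V{\left(t,26 \right)} = 360 + \frac{-52 + 26}{12 + 63} = 360 + \frac{1}{75} \left(-26\right) = 360 - \frac{26}{75} = \frac{26974}{75}$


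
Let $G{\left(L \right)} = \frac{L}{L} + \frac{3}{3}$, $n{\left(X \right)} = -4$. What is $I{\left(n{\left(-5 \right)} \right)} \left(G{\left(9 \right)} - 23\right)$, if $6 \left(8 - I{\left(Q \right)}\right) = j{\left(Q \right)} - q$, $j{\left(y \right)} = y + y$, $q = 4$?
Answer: $-210$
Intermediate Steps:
$j{\left(y \right)} = 2 y$
$I{\left(Q \right)} = \frac{26}{3} - \frac{Q}{3}$ ($I{\left(Q \right)} = 8 - \frac{2 Q - 4}{6} = 8 - \frac{-4 + 2 Q}{6} = 8 - \left(- \frac{2}{3} + \frac{Q}{3}\right) = \frac{26}{3} - \frac{Q}{3}$)
$G{\left(L \right)} = 2$ ($G{\left(L \right)} = 1 + 3 \cdot \frac{1}{3} = 1 + 1 = 2$)
$I{\left(n{\left(-5 \right)} \right)} \left(G{\left(9 \right)} - 23\right) = \left(\frac{26}{3} - - \frac{4}{3}\right) \left(2 - 23\right) = \left(\frac{26}{3} + \frac{4}{3}\right) \left(-21\right) = 10 \left(-21\right) = -210$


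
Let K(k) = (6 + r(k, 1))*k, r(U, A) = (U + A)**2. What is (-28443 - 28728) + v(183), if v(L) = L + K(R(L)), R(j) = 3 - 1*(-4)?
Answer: -56498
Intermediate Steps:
R(j) = 7 (R(j) = 3 + 4 = 7)
r(U, A) = (A + U)**2
K(k) = k*(6 + (1 + k)**2) (K(k) = (6 + (1 + k)**2)*k = k*(6 + (1 + k)**2))
v(L) = 490 + L (v(L) = L + 7*(6 + (1 + 7)**2) = L + 7*(6 + 8**2) = L + 7*(6 + 64) = L + 7*70 = L + 490 = 490 + L)
(-28443 - 28728) + v(183) = (-28443 - 28728) + (490 + 183) = -57171 + 673 = -56498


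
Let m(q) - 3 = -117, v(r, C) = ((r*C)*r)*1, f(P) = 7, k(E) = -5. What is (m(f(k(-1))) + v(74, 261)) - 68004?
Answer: 1361118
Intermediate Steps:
v(r, C) = C*r² (v(r, C) = ((C*r)*r)*1 = (C*r²)*1 = C*r²)
m(q) = -114 (m(q) = 3 - 117 = -114)
(m(f(k(-1))) + v(74, 261)) - 68004 = (-114 + 261*74²) - 68004 = (-114 + 261*5476) - 68004 = (-114 + 1429236) - 68004 = 1429122 - 68004 = 1361118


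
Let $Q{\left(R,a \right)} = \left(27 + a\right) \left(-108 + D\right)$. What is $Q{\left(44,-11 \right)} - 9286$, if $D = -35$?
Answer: $-11574$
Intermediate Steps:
$Q{\left(R,a \right)} = -3861 - 143 a$ ($Q{\left(R,a \right)} = \left(27 + a\right) \left(-108 - 35\right) = \left(27 + a\right) \left(-143\right) = -3861 - 143 a$)
$Q{\left(44,-11 \right)} - 9286 = \left(-3861 - -1573\right) - 9286 = \left(-3861 + 1573\right) - 9286 = -2288 - 9286 = -11574$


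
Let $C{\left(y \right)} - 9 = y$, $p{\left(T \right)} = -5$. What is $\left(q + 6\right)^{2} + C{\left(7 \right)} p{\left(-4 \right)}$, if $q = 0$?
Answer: $-44$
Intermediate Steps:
$C{\left(y \right)} = 9 + y$
$\left(q + 6\right)^{2} + C{\left(7 \right)} p{\left(-4 \right)} = \left(0 + 6\right)^{2} + \left(9 + 7\right) \left(-5\right) = 6^{2} + 16 \left(-5\right) = 36 - 80 = -44$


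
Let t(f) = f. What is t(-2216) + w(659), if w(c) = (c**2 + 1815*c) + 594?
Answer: 1628744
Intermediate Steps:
w(c) = 594 + c**2 + 1815*c
t(-2216) + w(659) = -2216 + (594 + 659**2 + 1815*659) = -2216 + (594 + 434281 + 1196085) = -2216 + 1630960 = 1628744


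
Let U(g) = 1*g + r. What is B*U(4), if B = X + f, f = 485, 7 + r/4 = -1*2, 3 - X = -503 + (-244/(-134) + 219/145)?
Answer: -307046464/9715 ≈ -31605.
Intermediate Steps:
X = 4883427/9715 (X = 3 - (-503 + (-244/(-134) + 219/145)) = 3 - (-503 + (-244*(-1/134) + 219*(1/145))) = 3 - (-503 + (122/67 + 219/145)) = 3 - (-503 + 32363/9715) = 3 - 1*(-4854282/9715) = 3 + 4854282/9715 = 4883427/9715 ≈ 502.67)
r = -36 (r = -28 + 4*(-1*2) = -28 + 4*(-2) = -28 - 8 = -36)
B = 9595202/9715 (B = 4883427/9715 + 485 = 9595202/9715 ≈ 987.67)
U(g) = -36 + g (U(g) = 1*g - 36 = g - 36 = -36 + g)
B*U(4) = 9595202*(-36 + 4)/9715 = (9595202/9715)*(-32) = -307046464/9715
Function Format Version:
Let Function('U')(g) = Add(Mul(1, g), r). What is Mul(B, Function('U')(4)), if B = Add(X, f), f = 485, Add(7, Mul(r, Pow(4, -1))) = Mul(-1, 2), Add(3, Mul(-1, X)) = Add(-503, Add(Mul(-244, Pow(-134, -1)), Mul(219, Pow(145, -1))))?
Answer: Rational(-307046464, 9715) ≈ -31605.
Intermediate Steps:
X = Rational(4883427, 9715) (X = Add(3, Mul(-1, Add(-503, Add(Mul(-244, Pow(-134, -1)), Mul(219, Pow(145, -1)))))) = Add(3, Mul(-1, Add(-503, Add(Mul(-244, Rational(-1, 134)), Mul(219, Rational(1, 145)))))) = Add(3, Mul(-1, Add(-503, Add(Rational(122, 67), Rational(219, 145))))) = Add(3, Mul(-1, Add(-503, Rational(32363, 9715)))) = Add(3, Mul(-1, Rational(-4854282, 9715))) = Add(3, Rational(4854282, 9715)) = Rational(4883427, 9715) ≈ 502.67)
r = -36 (r = Add(-28, Mul(4, Mul(-1, 2))) = Add(-28, Mul(4, -2)) = Add(-28, -8) = -36)
B = Rational(9595202, 9715) (B = Add(Rational(4883427, 9715), 485) = Rational(9595202, 9715) ≈ 987.67)
Function('U')(g) = Add(-36, g) (Function('U')(g) = Add(Mul(1, g), -36) = Add(g, -36) = Add(-36, g))
Mul(B, Function('U')(4)) = Mul(Rational(9595202, 9715), Add(-36, 4)) = Mul(Rational(9595202, 9715), -32) = Rational(-307046464, 9715)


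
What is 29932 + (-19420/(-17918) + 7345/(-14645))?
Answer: 785458227871/26240911 ≈ 29933.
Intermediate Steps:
29932 + (-19420/(-17918) + 7345/(-14645)) = 29932 + (-19420*(-1/17918) + 7345*(-1/14645)) = 29932 + (9710/8959 - 1469/2929) = 29932 + 15279819/26240911 = 785458227871/26240911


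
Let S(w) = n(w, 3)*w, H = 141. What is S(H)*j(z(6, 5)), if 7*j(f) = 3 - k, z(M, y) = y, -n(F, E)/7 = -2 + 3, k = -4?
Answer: -987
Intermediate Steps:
n(F, E) = -7 (n(F, E) = -7*(-2 + 3) = -7*1 = -7)
j(f) = 1 (j(f) = (3 - 1*(-4))/7 = (3 + 4)/7 = (⅐)*7 = 1)
S(w) = -7*w
S(H)*j(z(6, 5)) = -7*141*1 = -987*1 = -987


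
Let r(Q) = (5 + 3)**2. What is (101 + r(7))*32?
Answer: 5280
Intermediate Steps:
r(Q) = 64 (r(Q) = 8**2 = 64)
(101 + r(7))*32 = (101 + 64)*32 = 165*32 = 5280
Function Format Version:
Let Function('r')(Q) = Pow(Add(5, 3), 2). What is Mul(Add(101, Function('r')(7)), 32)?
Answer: 5280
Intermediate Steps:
Function('r')(Q) = 64 (Function('r')(Q) = Pow(8, 2) = 64)
Mul(Add(101, Function('r')(7)), 32) = Mul(Add(101, 64), 32) = Mul(165, 32) = 5280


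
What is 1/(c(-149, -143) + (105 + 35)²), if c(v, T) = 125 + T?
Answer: 1/19582 ≈ 5.1067e-5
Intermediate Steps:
1/(c(-149, -143) + (105 + 35)²) = 1/((125 - 143) + (105 + 35)²) = 1/(-18 + 140²) = 1/(-18 + 19600) = 1/19582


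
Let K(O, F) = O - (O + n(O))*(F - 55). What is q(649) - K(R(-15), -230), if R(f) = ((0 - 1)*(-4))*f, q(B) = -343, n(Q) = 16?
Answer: 12257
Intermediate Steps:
R(f) = 4*f (R(f) = (-1*(-4))*f = 4*f)
K(O, F) = O - (-55 + F)*(16 + O) (K(O, F) = O - (O + 16)*(F - 55) = O - (16 + O)*(-55 + F) = O - (-55 + F)*(16 + O))
q(649) - K(R(-15), -230) = -343 - (880 - 16*(-230) + 56*(4*(-15)) - 1*(-230)*4*(-15)) = -343 - (880 + 3680 + 56*(-60) - 1*(-230)*(-60)) = -343 - (880 + 3680 - 3360 - 13800) = -343 - 1*(-12600) = -343 + 12600 = 12257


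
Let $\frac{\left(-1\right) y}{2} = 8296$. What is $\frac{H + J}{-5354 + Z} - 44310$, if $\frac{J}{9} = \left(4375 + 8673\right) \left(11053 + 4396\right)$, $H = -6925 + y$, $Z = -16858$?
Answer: $- \frac{310933019}{2468} \approx -1.2599 \cdot 10^{5}$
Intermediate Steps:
$y = -16592$ ($y = \left(-2\right) 8296 = -16592$)
$H = -23517$ ($H = -6925 - 16592 = -23517$)
$J = 1814206968$ ($J = 9 \left(4375 + 8673\right) \left(11053 + 4396\right) = 9 \cdot 13048 \cdot 15449 = 9 \cdot 201578552 = 1814206968$)
$\frac{H + J}{-5354 + Z} - 44310 = \frac{-23517 + 1814206968}{-5354 - 16858} - 44310 = \frac{1814183451}{-22212} - 44310 = 1814183451 \left(- \frac{1}{22212}\right) - 44310 = - \frac{201575939}{2468} - 44310 = - \frac{310933019}{2468}$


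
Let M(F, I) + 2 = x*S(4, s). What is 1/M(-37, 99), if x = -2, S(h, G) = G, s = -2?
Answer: 1/2 ≈ 0.50000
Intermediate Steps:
M(F, I) = 2 (M(F, I) = -2 - 2*(-2) = -2 + 4 = 2)
1/M(-37, 99) = 1/2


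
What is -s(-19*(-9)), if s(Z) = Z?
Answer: -171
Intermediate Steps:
-s(-19*(-9)) = -(-19)*(-9) = -1*171 = -171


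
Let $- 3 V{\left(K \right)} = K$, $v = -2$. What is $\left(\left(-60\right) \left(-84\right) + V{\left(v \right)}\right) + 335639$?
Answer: $\frac{1022039}{3} \approx 3.4068 \cdot 10^{5}$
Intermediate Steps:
$V{\left(K \right)} = - \frac{K}{3}$
$\left(\left(-60\right) \left(-84\right) + V{\left(v \right)}\right) + 335639 = \left(\left(-60\right) \left(-84\right) - - \frac{2}{3}\right) + 335639 = \left(5040 + \frac{2}{3}\right) + 335639 = \frac{15122}{3} + 335639 = \frac{1022039}{3}$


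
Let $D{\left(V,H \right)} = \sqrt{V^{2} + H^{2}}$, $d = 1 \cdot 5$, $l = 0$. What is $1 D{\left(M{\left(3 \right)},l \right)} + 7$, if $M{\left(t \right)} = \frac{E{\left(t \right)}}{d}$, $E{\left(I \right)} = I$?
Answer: $\frac{38}{5} \approx 7.6$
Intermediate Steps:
$d = 5$
$M{\left(t \right)} = \frac{t}{5}$
$D{\left(V,H \right)} = \sqrt{H^{2} + V^{2}}$
$1 D{\left(M{\left(3 \right)},l \right)} + 7 = 1 \sqrt{0^{2} + \left(\frac{1}{5} \cdot 3\right)^{2}} + 7 = 1 \sqrt{0 + \left(\frac{3}{5}\right)^{2}} + 7 = 1 \sqrt{0 + \frac{9}{25}} + 7 = 1 \sqrt{\frac{9}{25}} + 7 = 1 \cdot \frac{3}{5} + 7 = \frac{3}{5} + 7 = \frac{38}{5}$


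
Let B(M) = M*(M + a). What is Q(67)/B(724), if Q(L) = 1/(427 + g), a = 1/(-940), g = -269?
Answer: 235/19462626282 ≈ 1.2074e-8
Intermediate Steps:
a = -1/940 ≈ -0.0010638
Q(L) = 1/158 (Q(L) = 1/(427 - 269) = 1/158)
B(M) = M*(-1/940 + M) (B(M) = M*(M - 1/940) = M*(-1/940 + M))
Q(67)/B(724) = 1/(158*((724*(-1/940 + 724)))) = 1/(158*((724*(680559/940)))) = 1/(158*(123181179/235)) = (1/158)*(235/123181179) = 235/19462626282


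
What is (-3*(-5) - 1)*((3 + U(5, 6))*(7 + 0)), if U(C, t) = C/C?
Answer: 392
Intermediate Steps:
U(C, t) = 1
(-3*(-5) - 1)*((3 + U(5, 6))*(7 + 0)) = (-3*(-5) - 1)*((3 + 1)*(7 + 0)) = (15 - 1)*(4*7) = 14*28 = 392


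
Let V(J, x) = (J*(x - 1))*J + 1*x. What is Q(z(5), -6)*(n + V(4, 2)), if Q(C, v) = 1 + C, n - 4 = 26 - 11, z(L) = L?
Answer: 222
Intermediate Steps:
n = 19 (n = 4 + (26 - 11) = 4 + 15 = 19)
V(J, x) = x + J²*(-1 + x) (V(J, x) = (J*(-1 + x))*J + x = J²*(-1 + x) + x = x + J²*(-1 + x))
Q(z(5), -6)*(n + V(4, 2)) = (1 + 5)*(19 + (2 - 1*4² + 2*4²)) = 6*(19 + (2 - 1*16 + 2*16)) = 6*(19 + (2 - 16 + 32)) = 6*(19 + 18) = 6*37 = 222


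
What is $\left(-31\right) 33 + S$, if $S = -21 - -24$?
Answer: $-1020$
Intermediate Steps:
$S = 3$ ($S = -21 + 24 = 3$)
$\left(-31\right) 33 + S = \left(-31\right) 33 + 3 = -1023 + 3 = -1020$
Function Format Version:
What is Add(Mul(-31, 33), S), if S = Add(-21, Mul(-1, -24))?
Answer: -1020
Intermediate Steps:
S = 3 (S = Add(-21, 24) = 3)
Add(Mul(-31, 33), S) = Add(Mul(-31, 33), 3) = Add(-1023, 3) = -1020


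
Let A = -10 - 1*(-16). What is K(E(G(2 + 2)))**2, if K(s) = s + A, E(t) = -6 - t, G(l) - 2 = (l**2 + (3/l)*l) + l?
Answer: 625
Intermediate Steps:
G(l) = 5 + l + l**2 (G(l) = 2 + ((l**2 + (3/l)*l) + l) = 2 + ((l**2 + 3) + l) = 2 + ((3 + l**2) + l) = 2 + (3 + l + l**2) = 5 + l + l**2)
A = 6 (A = -10 + 16 = 6)
K(s) = 6 + s (K(s) = s + 6 = 6 + s)
K(E(G(2 + 2)))**2 = (6 + (-6 - (5 + (2 + 2) + (2 + 2)**2)))**2 = (6 + (-6 - (5 + 4 + 4**2)))**2 = (6 + (-6 - (5 + 4 + 16)))**2 = (6 + (-6 - 1*25))**2 = (6 + (-6 - 25))**2 = (6 - 31)**2 = (-25)**2 = 625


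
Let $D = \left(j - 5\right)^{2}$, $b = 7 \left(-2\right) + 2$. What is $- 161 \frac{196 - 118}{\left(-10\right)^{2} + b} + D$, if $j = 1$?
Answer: $- \frac{5575}{44} \approx -126.7$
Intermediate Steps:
$b = -12$ ($b = -14 + 2 = -12$)
$D = 16$ ($D = \left(1 - 5\right)^{2} = \left(-4\right)^{2} = 16$)
$- 161 \frac{196 - 118}{\left(-10\right)^{2} + b} + D = - 161 \frac{196 - 118}{\left(-10\right)^{2} - 12} + 16 = - 161 \frac{196 - 118}{100 - 12} + 16 = - 161 \cdot \frac{78}{88} + 16 = - 161 \cdot 78 \cdot \frac{1}{88} + 16 = \left(-161\right) \frac{39}{44} + 16 = - \frac{6279}{44} + 16 = - \frac{5575}{44}$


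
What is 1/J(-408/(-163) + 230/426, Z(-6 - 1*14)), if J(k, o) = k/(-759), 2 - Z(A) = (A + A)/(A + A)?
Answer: -26351721/105649 ≈ -249.43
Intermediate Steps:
Z(A) = 1 (Z(A) = 2 - (A + A)/(A + A) = 2 - 2*A/(2*A) = 2 - 2*A*1/(2*A) = 2 - 1*1 = 2 - 1 = 1)
J(k, o) = -k/759 (J(k, o) = k*(-1/759) = -k/759)
1/J(-408/(-163) + 230/426, Z(-6 - 1*14)) = 1/(-(-408/(-163) + 230/426)/759) = 1/(-(-408*(-1/163) + 230*(1/426))/759) = 1/(-(408/163 + 115/213)/759) = 1/(-1/759*105649/34719) = 1/(-105649/26351721) = -26351721/105649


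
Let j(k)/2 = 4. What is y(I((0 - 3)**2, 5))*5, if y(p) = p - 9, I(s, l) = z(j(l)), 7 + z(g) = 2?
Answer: -70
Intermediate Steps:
j(k) = 8 (j(k) = 2*4 = 8)
z(g) = -5 (z(g) = -7 + 2 = -5)
I(s, l) = -5
y(p) = -9 + p
y(I((0 - 3)**2, 5))*5 = (-9 - 5)*5 = -14*5 = -70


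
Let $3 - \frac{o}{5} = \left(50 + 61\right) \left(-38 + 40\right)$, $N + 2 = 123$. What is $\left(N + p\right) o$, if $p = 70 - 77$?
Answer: $-124830$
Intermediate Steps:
$N = 121$ ($N = -2 + 123 = 121$)
$o = -1095$ ($o = 15 - 5 \left(50 + 61\right) \left(-38 + 40\right) = 15 - 5 \cdot 111 \cdot 2 = 15 - 1110 = -1095$)
$p = -7$ ($p = 70 - 77 = -7$)
$\left(N + p\right) o = \left(121 - 7\right) \left(-1095\right) = 114 \left(-1095\right) = -124830$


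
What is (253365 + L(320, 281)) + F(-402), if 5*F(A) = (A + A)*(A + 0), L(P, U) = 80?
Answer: 1590433/5 ≈ 3.1809e+5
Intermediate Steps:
F(A) = 2*A**2/5 (F(A) = ((A + A)*(A + 0))/5 = ((2*A)*A)/5 = (2*A**2)/5 = 2*A**2/5)
(253365 + L(320, 281)) + F(-402) = (253365 + 80) + (2/5)*(-402)**2 = 253445 + (2/5)*161604 = 253445 + 323208/5 = 1590433/5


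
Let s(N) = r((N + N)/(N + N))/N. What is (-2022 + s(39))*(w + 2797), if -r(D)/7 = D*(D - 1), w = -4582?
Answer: 3609270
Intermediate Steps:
r(D) = -7*D*(-1 + D) (r(D) = -7*D*(D - 1) = -7*D*(-1 + D))
s(N) = 0 (s(N) = (7*((N + N)/(N + N))*(1 - (N + N)/(N + N)))/N = (7*((2*N)/((2*N)))*(1 - 2*N/(2*N)))/N = (7*((2*N)*(1/(2*N)))*(1 - 2*N*1/(2*N)))/N = (7*1*(1 - 1*1))/N = (7*1*(1 - 1))/N = (7*1*0)/N = 0/N = 0)
(-2022 + s(39))*(w + 2797) = (-2022 + 0)*(-4582 + 2797) = -2022*(-1785) = 3609270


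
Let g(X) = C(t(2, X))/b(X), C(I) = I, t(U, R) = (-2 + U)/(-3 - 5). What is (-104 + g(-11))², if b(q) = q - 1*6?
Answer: 10816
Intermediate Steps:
t(U, R) = ¼ - U/8 (t(U, R) = (-2 + U)/(-8) = (-2 + U)*(-⅛) = ¼ - U/8)
b(q) = -6 + q (b(q) = q - 6 = -6 + q)
g(X) = 0 (g(X) = (¼ - ⅛*2)/(-6 + X) = (¼ - ¼)/(-6 + X) = 0/(-6 + X) = 0)
(-104 + g(-11))² = (-104 + 0)² = (-104)² = 10816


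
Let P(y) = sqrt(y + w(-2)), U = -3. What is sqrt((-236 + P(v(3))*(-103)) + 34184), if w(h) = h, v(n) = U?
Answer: sqrt(33948 - 103*I*sqrt(5)) ≈ 184.25 - 0.625*I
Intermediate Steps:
v(n) = -3
P(y) = sqrt(-2 + y) (P(y) = sqrt(y - 2) = sqrt(-2 + y))
sqrt((-236 + P(v(3))*(-103)) + 34184) = sqrt((-236 + sqrt(-2 - 3)*(-103)) + 34184) = sqrt((-236 + sqrt(-5)*(-103)) + 34184) = sqrt((-236 + (I*sqrt(5))*(-103)) + 34184) = sqrt((-236 - 103*I*sqrt(5)) + 34184) = sqrt(33948 - 103*I*sqrt(5))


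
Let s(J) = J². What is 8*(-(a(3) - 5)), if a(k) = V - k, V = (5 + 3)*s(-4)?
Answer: -960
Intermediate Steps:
V = 128 (V = (5 + 3)*(-4)² = 8*16 = 128)
a(k) = 128 - k
8*(-(a(3) - 5)) = 8*(-((128 - 1*3) - 5)) = 8*(-((128 - 3) - 5)) = 8*(-(125 - 5)) = 8*(-1*120) = 8*(-120) = -960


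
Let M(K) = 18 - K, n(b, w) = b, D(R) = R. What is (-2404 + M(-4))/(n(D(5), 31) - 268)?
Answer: 2382/263 ≈ 9.0570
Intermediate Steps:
(-2404 + M(-4))/(n(D(5), 31) - 268) = (-2404 + (18 - 1*(-4)))/(5 - 268) = (-2404 + (18 + 4))/(-263) = (-2404 + 22)*(-1/263) = -2382*(-1/263) = 2382/263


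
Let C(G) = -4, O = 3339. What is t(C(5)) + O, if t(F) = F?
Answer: 3335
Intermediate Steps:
t(C(5)) + O = -4 + 3339 = 3335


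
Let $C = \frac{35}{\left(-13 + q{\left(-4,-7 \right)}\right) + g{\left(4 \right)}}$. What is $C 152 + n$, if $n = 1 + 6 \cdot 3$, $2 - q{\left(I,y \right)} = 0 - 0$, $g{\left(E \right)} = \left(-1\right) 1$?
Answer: $- \frac{1273}{3} \approx -424.33$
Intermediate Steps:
$g{\left(E \right)} = -1$
$q{\left(I,y \right)} = 2$ ($q{\left(I,y \right)} = 2 - \left(0 - 0\right) = 2 - \left(0 + 0\right) = 2 - 0 = 2 + 0 = 2$)
$n = 19$ ($n = 1 + 18 = 19$)
$C = - \frac{35}{12}$ ($C = \frac{35}{\left(-13 + 2\right) - 1} = \frac{35}{-11 - 1} = \frac{35}{-12} = 35 \left(- \frac{1}{12}\right) = - \frac{35}{12} \approx -2.9167$)
$C 152 + n = \left(- \frac{35}{12}\right) 152 + 19 = - \frac{1330}{3} + 19 = - \frac{1273}{3}$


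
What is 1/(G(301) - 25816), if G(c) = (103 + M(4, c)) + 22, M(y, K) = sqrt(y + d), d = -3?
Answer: -1/25690 ≈ -3.8926e-5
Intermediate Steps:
M(y, K) = sqrt(-3 + y) (M(y, K) = sqrt(y - 3) = sqrt(-3 + y))
G(c) = 126 (G(c) = (103 + sqrt(-3 + 4)) + 22 = (103 + sqrt(1)) + 22 = (103 + 1) + 22 = 104 + 22 = 126)
1/(G(301) - 25816) = 1/(126 - 25816) = 1/(-25690) = -1/25690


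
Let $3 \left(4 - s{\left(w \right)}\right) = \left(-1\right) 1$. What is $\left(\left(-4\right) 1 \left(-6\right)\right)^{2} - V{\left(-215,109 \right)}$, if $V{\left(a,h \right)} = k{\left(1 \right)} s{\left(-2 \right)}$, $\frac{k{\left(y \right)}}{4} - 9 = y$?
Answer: $\frac{1208}{3} \approx 402.67$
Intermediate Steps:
$k{\left(y \right)} = 36 + 4 y$
$s{\left(w \right)} = \frac{13}{3}$ ($s{\left(w \right)} = 4 - \frac{\left(-1\right) 1}{3} = 4 - - \frac{1}{3} = 4 + \frac{1}{3} = \frac{13}{3}$)
$V{\left(a,h \right)} = \frac{520}{3}$ ($V{\left(a,h \right)} = \left(36 + 4 \cdot 1\right) \frac{13}{3} = \left(36 + 4\right) \frac{13}{3} = 40 \cdot \frac{13}{3} = \frac{520}{3}$)
$\left(\left(-4\right) 1 \left(-6\right)\right)^{2} - V{\left(-215,109 \right)} = \left(\left(-4\right) 1 \left(-6\right)\right)^{2} - \frac{520}{3} = \left(\left(-4\right) \left(-6\right)\right)^{2} - \frac{520}{3} = 24^{2} - \frac{520}{3} = 576 - \frac{520}{3} = \frac{1208}{3}$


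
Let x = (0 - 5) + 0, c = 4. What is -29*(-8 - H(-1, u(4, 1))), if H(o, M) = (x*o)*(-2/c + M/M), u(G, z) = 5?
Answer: 609/2 ≈ 304.50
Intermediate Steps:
x = -5 (x = -5 + 0 = -5)
H(o, M) = -5*o/2 (H(o, M) = (-5*o)*(-2/4 + M/M) = (-5*o)*(-2*¼ + 1) = (-5*o)*(-½ + 1) = -5*o*(½) = -5*o/2)
-29*(-8 - H(-1, u(4, 1))) = -29*(-8 - (-5)*(-1)/2) = -29*(-8 - 1*5/2) = -29*(-8 - 5/2) = -29*(-21/2) = 609/2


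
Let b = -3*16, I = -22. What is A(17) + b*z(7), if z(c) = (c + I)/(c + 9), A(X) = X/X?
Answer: 46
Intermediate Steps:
A(X) = 1
z(c) = (-22 + c)/(9 + c) (z(c) = (c - 22)/(c + 9) = (-22 + c)/(9 + c))
b = -48
A(17) + b*z(7) = 1 - 48*(-22 + 7)/(9 + 7) = 1 - 48*(-15)/16 = 1 - 3*(-15) = 1 - 48*(-15/16) = 1 + 45 = 46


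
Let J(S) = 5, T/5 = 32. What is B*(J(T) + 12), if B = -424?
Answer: -7208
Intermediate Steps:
T = 160 (T = 5*32 = 160)
B*(J(T) + 12) = -424*(5 + 12) = -424*17 = -7208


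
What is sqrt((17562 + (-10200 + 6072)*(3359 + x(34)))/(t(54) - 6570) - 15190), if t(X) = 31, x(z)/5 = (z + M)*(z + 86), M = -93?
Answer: 2*I*sqrt(378624807145)/6539 ≈ 188.2*I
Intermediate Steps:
x(z) = 5*(-93 + z)*(86 + z) (x(z) = 5*((z - 93)*(z + 86)) = 5*((-93 + z)*(86 + z)) = 5*(-93 + z)*(86 + z))
sqrt((17562 + (-10200 + 6072)*(3359 + x(34)))/(t(54) - 6570) - 15190) = sqrt((17562 + (-10200 + 6072)*(3359 + (-39990 - 35*34 + 5*34**2)))/(31 - 6570) - 15190) = sqrt((17562 - 4128*(3359 + (-39990 - 1190 + 5*1156)))/(-6539) - 15190) = sqrt((17562 - 4128*(3359 + (-39990 - 1190 + 5780)))*(-1/6539) - 15190) = sqrt((17562 - 4128*(3359 - 35400))*(-1/6539) - 15190) = sqrt((17562 - 4128*(-32041))*(-1/6539) - 15190) = sqrt((17562 + 132265248)*(-1/6539) - 15190) = sqrt(132282810*(-1/6539) - 15190) = sqrt(-132282810/6539 - 15190) = sqrt(-231610220/6539) = 2*I*sqrt(378624807145)/6539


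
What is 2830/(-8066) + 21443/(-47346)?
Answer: -153474209/190946418 ≈ -0.80376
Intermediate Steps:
2830/(-8066) + 21443/(-47346) = 2830*(-1/8066) + 21443*(-1/47346) = -1415/4033 - 21443/47346 = -153474209/190946418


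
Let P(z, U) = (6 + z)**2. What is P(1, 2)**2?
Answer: 2401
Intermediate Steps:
P(1, 2)**2 = ((6 + 1)**2)**2 = (7**2)**2 = 49**2 = 2401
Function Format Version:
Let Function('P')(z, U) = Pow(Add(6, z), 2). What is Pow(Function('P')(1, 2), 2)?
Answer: 2401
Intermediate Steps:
Pow(Function('P')(1, 2), 2) = Pow(Pow(Add(6, 1), 2), 2) = Pow(Pow(7, 2), 2) = Pow(49, 2) = 2401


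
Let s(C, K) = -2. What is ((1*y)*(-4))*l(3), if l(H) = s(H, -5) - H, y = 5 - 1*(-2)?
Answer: 140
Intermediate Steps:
y = 7 (y = 5 + 2 = 7)
l(H) = -2 - H
((1*y)*(-4))*l(3) = ((1*7)*(-4))*(-2 - 1*3) = (7*(-4))*(-2 - 3) = -28*(-5) = 140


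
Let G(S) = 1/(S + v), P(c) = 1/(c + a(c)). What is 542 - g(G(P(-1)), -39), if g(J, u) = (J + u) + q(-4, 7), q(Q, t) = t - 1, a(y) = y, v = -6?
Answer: 7477/13 ≈ 575.15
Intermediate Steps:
P(c) = 1/(2*c) (P(c) = 1/(c + c) = 1/(2*c))
G(S) = 1/(-6 + S) (G(S) = 1/(S - 6) = 1/(-6 + S))
q(Q, t) = -1 + t
g(J, u) = 6 + J + u (g(J, u) = (J + u) + (-1 + 7) = (J + u) + 6 = 6 + J + u)
542 - g(G(P(-1)), -39) = 542 - (6 + 1/(-6 + (½)/(-1)) - 39) = 542 - (6 + 1/(-6 + (½)*(-1)) - 39) = 542 - (6 + 1/(-6 - ½) - 39) = 542 - (6 + 1/(-13/2) - 39) = 542 - (6 - 2/13 - 39) = 542 - 1*(-431/13) = 542 + 431/13 = 7477/13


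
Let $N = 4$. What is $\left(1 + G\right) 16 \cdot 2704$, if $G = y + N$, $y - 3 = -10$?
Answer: $-86528$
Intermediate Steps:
$y = -7$ ($y = 3 - 10 = -7$)
$G = -3$ ($G = -7 + 4 = -3$)
$\left(1 + G\right) 16 \cdot 2704 = \left(1 - 3\right) 16 \cdot 2704 = \left(-2\right) 16 \cdot 2704 = \left(-32\right) 2704 = -86528$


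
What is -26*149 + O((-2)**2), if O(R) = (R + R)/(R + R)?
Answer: -3873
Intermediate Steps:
O(R) = 1 (O(R) = (2*R)/((2*R)) = (2*R)*(1/(2*R)) = 1)
-26*149 + O((-2)**2) = -26*149 + 1 = -3874 + 1 = -3873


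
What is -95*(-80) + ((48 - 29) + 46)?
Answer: 7665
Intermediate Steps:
-95*(-80) + ((48 - 29) + 46) = 7600 + (19 + 46) = 7600 + 65 = 7665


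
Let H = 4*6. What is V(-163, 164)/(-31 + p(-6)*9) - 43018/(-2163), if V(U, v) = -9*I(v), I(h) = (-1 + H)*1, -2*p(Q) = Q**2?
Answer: 8750215/417459 ≈ 20.961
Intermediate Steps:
H = 24
p(Q) = -Q**2/2
I(h) = 23 (I(h) = (-1 + 24)*1 = 23*1 = 23)
V(U, v) = -207 (V(U, v) = -9*23 = -207)
V(-163, 164)/(-31 + p(-6)*9) - 43018/(-2163) = -207/(-31 - 1/2*(-6)**2*9) - 43018/(-2163) = -207/(-31 - 1/2*36*9) - 43018*(-1/2163) = -207/(-31 - 18*9) + 43018/2163 = -207/(-31 - 162) + 43018/2163 = -207/(-193) + 43018/2163 = -207*(-1/193) + 43018/2163 = 207/193 + 43018/2163 = 8750215/417459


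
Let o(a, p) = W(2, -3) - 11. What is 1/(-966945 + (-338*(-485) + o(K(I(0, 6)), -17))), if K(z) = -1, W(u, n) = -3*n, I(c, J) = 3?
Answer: -1/803017 ≈ -1.2453e-6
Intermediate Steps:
o(a, p) = -2 (o(a, p) = -3*(-3) - 11 = 9 - 11 = -2)
1/(-966945 + (-338*(-485) + o(K(I(0, 6)), -17))) = 1/(-966945 + (-338*(-485) - 2)) = 1/(-966945 + (163930 - 2)) = 1/(-966945 + 163928) = 1/(-803017) = -1/803017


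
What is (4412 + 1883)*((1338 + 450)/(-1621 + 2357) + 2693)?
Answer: 3122061905/184 ≈ 1.6968e+7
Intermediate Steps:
(4412 + 1883)*((1338 + 450)/(-1621 + 2357) + 2693) = 6295*(1788/736 + 2693) = 6295*(1788*(1/736) + 2693) = 6295*(447/184 + 2693) = 6295*(495959/184) = 3122061905/184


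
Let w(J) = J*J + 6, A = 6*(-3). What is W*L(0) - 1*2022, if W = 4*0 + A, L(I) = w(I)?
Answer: -2130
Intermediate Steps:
A = -18
w(J) = 6 + J**2 (w(J) = J**2 + 6 = 6 + J**2)
L(I) = 6 + I**2
W = -18 (W = 4*0 - 18 = 0 - 18 = -18)
W*L(0) - 1*2022 = -18*(6 + 0**2) - 1*2022 = -18*(6 + 0) - 2022 = -18*6 - 2022 = -108 - 2022 = -2130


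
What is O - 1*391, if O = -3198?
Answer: -3589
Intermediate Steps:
O - 1*391 = -3198 - 1*391 = -3198 - 391 = -3589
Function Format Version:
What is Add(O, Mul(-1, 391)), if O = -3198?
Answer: -3589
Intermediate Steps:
Add(O, Mul(-1, 391)) = Add(-3198, Mul(-1, 391)) = Add(-3198, -391) = -3589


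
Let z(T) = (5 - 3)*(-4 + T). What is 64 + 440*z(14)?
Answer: 8864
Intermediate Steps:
z(T) = -8 + 2*T (z(T) = 2*(-4 + T) = -8 + 2*T)
64 + 440*z(14) = 64 + 440*(-8 + 2*14) = 64 + 440*(-8 + 28) = 64 + 440*20 = 64 + 8800 = 8864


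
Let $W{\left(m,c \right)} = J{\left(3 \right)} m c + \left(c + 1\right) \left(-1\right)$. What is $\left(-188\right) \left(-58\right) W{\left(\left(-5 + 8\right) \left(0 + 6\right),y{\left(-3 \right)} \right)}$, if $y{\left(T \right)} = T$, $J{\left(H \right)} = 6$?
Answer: $-3511088$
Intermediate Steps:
$W{\left(m,c \right)} = -1 - c + 6 c m$ ($W{\left(m,c \right)} = 6 m c + \left(c + 1\right) \left(-1\right) = 6 c m + \left(1 + c\right) \left(-1\right) = 6 c m - \left(1 + c\right) = -1 - c + 6 c m$)
$\left(-188\right) \left(-58\right) W{\left(\left(-5 + 8\right) \left(0 + 6\right),y{\left(-3 \right)} \right)} = \left(-188\right) \left(-58\right) \left(-1 - -3 + 6 \left(-3\right) \left(-5 + 8\right) \left(0 + 6\right)\right) = 10904 \left(-1 + 3 + 6 \left(-3\right) 3 \cdot 6\right) = 10904 \left(-1 + 3 + 6 \left(-3\right) 18\right) = 10904 \left(-1 + 3 - 324\right) = 10904 \left(-322\right) = -3511088$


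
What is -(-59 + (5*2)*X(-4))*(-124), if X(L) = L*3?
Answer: -22196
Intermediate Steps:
X(L) = 3*L
-(-59 + (5*2)*X(-4))*(-124) = -(-59 + (5*2)*(3*(-4)))*(-124) = -(-59 + 10*(-12))*(-124) = -(-59 - 120)*(-124) = -(-179)*(-124) = -1*22196 = -22196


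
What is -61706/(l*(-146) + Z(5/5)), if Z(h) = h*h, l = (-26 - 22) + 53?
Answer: 61706/729 ≈ 84.645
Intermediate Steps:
l = 5 (l = -48 + 53 = 5)
Z(h) = h²
-61706/(l*(-146) + Z(5/5)) = -61706/(5*(-146) + (5/5)²) = -61706/(-730 + (5*(⅕))²) = -61706/(-730 + 1²) = -61706/(-730 + 1) = -61706/(-729) = -61706*(-1/729) = 61706/729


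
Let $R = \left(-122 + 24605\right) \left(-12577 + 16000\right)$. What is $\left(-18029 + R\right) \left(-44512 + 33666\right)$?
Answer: $-908756838880$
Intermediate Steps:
$R = 83805309$ ($R = 24483 \cdot 3423 = 83805309$)
$\left(-18029 + R\right) \left(-44512 + 33666\right) = \left(-18029 + 83805309\right) \left(-44512 + 33666\right) = 83787280 \left(-10846\right) = -908756838880$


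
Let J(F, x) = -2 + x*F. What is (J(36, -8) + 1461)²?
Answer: 1371241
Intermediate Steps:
J(F, x) = -2 + F*x
(J(36, -8) + 1461)² = ((-2 + 36*(-8)) + 1461)² = ((-2 - 288) + 1461)² = (-290 + 1461)² = 1171² = 1371241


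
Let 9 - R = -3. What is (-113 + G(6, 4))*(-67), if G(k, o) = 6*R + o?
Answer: 2479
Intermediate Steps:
R = 12 (R = 9 - 1*(-3) = 9 + 3 = 12)
G(k, o) = 72 + o (G(k, o) = 6*12 + o = 72 + o)
(-113 + G(6, 4))*(-67) = (-113 + (72 + 4))*(-67) = (-113 + 76)*(-67) = -37*(-67) = 2479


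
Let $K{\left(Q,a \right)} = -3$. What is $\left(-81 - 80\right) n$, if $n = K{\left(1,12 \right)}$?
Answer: $483$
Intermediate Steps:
$n = -3$
$\left(-81 - 80\right) n = \left(-81 - 80\right) \left(-3\right) = \left(-161\right) \left(-3\right) = 483$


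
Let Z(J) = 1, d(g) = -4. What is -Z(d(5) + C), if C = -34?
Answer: -1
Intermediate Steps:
-Z(d(5) + C) = -1*1 = -1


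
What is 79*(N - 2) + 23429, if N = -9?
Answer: 22560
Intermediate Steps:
79*(N - 2) + 23429 = 79*(-9 - 2) + 23429 = 79*(-11) + 23429 = -869 + 23429 = 22560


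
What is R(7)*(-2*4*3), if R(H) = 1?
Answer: -24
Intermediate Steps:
R(7)*(-2*4*3) = 1*(-2*4*3) = 1*(-8*3) = 1*(-24) = -24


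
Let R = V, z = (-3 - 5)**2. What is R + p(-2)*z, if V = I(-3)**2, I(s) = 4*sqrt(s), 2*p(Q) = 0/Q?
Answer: -48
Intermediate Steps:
p(Q) = 0 (p(Q) = (0/Q)/2 = (1/2)*0 = 0)
z = 64 (z = (-8)**2 = 64)
V = -48 (V = (4*sqrt(-3))**2 = (4*(I*sqrt(3)))**2 = (4*I*sqrt(3))**2 = -48)
R = -48
R + p(-2)*z = -48 + 0*64 = -48 + 0 = -48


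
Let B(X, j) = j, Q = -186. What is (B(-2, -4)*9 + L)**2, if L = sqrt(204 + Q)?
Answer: 1314 - 216*sqrt(2) ≈ 1008.5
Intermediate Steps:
L = 3*sqrt(2) (L = sqrt(204 - 186) = sqrt(18) = 3*sqrt(2) ≈ 4.2426)
(B(-2, -4)*9 + L)**2 = (-4*9 + 3*sqrt(2))**2 = (-36 + 3*sqrt(2))**2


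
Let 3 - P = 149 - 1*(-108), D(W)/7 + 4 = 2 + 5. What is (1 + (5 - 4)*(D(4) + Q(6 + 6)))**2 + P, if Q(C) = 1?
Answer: 275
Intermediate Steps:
D(W) = 21 (D(W) = -28 + 7*(2 + 5) = -28 + 7*7 = -28 + 49 = 21)
P = -254 (P = 3 - (149 - 1*(-108)) = 3 - (149 + 108) = 3 - 1*257 = 3 - 257 = -254)
(1 + (5 - 4)*(D(4) + Q(6 + 6)))**2 + P = (1 + (5 - 4)*(21 + 1))**2 - 254 = (1 + 1*22)**2 - 254 = (1 + 22)**2 - 254 = 23**2 - 254 = 529 - 254 = 275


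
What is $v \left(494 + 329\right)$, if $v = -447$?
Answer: $-367881$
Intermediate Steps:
$v \left(494 + 329\right) = - 447 \left(494 + 329\right) = \left(-447\right) 823 = -367881$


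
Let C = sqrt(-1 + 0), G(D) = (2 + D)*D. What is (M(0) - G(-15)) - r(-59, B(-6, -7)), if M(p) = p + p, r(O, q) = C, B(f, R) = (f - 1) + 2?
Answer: -195 - I ≈ -195.0 - 1.0*I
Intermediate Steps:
G(D) = D*(2 + D)
B(f, R) = 1 + f (B(f, R) = (-1 + f) + 2 = 1 + f)
C = I (C = sqrt(-1) = I ≈ 1.0*I)
r(O, q) = I
M(p) = 2*p
(M(0) - G(-15)) - r(-59, B(-6, -7)) = (2*0 - (-15)*(2 - 15)) - I = (0 - (-15)*(-13)) - I = (0 - 1*195) - I = (0 - 195) - I = -195 - I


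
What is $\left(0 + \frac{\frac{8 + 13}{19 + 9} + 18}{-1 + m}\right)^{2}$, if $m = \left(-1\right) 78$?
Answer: $\frac{5625}{99856} \approx 0.056331$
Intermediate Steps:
$m = -78$
$\left(0 + \frac{\frac{8 + 13}{19 + 9} + 18}{-1 + m}\right)^{2} = \left(0 + \frac{\frac{8 + 13}{19 + 9} + 18}{-1 - 78}\right)^{2} = \left(0 + \frac{\frac{21}{28} + 18}{-79}\right)^{2} = \left(0 + \left(21 \cdot \frac{1}{28} + 18\right) \left(- \frac{1}{79}\right)\right)^{2} = \left(0 + \left(\frac{3}{4} + 18\right) \left(- \frac{1}{79}\right)\right)^{2} = \left(0 + \frac{75}{4} \left(- \frac{1}{79}\right)\right)^{2} = \left(0 - \frac{75}{316}\right)^{2} = \left(- \frac{75}{316}\right)^{2} = \frac{5625}{99856}$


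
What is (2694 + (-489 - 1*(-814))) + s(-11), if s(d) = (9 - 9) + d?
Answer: 3008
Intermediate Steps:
s(d) = d (s(d) = 0 + d = d)
(2694 + (-489 - 1*(-814))) + s(-11) = (2694 + (-489 - 1*(-814))) - 11 = (2694 + (-489 + 814)) - 11 = (2694 + 325) - 11 = 3019 - 11 = 3008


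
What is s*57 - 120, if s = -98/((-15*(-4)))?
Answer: -2131/10 ≈ -213.10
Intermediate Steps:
s = -49/30 (s = -98/60 = -98*1/60 = -49/30 ≈ -1.6333)
s*57 - 120 = -49/30*57 - 120 = -931/10 - 120 = -2131/10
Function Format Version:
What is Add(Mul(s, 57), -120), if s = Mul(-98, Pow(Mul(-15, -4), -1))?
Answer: Rational(-2131, 10) ≈ -213.10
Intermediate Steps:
s = Rational(-49, 30) (s = Mul(-98, Pow(60, -1)) = Mul(-98, Rational(1, 60)) = Rational(-49, 30) ≈ -1.6333)
Add(Mul(s, 57), -120) = Add(Mul(Rational(-49, 30), 57), -120) = Add(Rational(-931, 10), -120) = Rational(-2131, 10)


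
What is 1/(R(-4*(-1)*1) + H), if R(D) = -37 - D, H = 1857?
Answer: 1/1816 ≈ 0.00055066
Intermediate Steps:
1/(R(-4*(-1)*1) + H) = 1/((-37 - (-4*(-1))) + 1857) = 1/((-37 - 4) + 1857) = 1/(-41 + 1857) = 1/1816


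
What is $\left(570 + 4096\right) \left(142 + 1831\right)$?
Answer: $9206018$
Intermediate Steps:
$\left(570 + 4096\right) \left(142 + 1831\right) = 4666 \cdot 1973 = 9206018$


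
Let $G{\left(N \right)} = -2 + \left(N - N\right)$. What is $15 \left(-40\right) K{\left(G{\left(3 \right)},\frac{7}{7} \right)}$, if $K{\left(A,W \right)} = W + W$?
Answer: $-1200$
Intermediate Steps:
$G{\left(N \right)} = -2$ ($G{\left(N \right)} = -2 + 0 = -2$)
$K{\left(A,W \right)} = 2 W$
$15 \left(-40\right) K{\left(G{\left(3 \right)},\frac{7}{7} \right)} = 15 \left(-40\right) 2 \cdot \frac{7}{7} = - 600 \cdot 2 \cdot 7 \cdot \frac{1}{7} = - 600 \cdot 2 \cdot 1 = \left(-600\right) 2 = -1200$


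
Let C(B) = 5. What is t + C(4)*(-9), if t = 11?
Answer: -34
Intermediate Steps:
t + C(4)*(-9) = 11 + 5*(-9) = 11 - 45 = -34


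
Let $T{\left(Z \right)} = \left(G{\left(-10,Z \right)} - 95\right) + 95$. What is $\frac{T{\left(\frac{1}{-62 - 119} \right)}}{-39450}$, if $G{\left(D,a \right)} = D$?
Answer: $\frac{1}{3945} \approx 0.00025349$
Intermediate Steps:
$T{\left(Z \right)} = -10$ ($T{\left(Z \right)} = \left(-10 - 95\right) + 95 = -105 + 95 = -10$)
$\frac{T{\left(\frac{1}{-62 - 119} \right)}}{-39450} = - \frac{10}{-39450} = \left(-10\right) \left(- \frac{1}{39450}\right) = \frac{1}{3945}$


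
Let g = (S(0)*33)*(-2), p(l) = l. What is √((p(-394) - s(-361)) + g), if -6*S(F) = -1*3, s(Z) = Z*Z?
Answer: 2*I*√32687 ≈ 361.59*I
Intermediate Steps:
s(Z) = Z²
S(F) = ½ (S(F) = -(-1)*3/6 = -⅙*(-3) = ½)
g = -33 (g = ((½)*33)*(-2) = (33/2)*(-2) = -33)
√((p(-394) - s(-361)) + g) = √((-394 - 1*(-361)²) - 33) = √((-394 - 1*130321) - 33) = √((-394 - 130321) - 33) = √(-130715 - 33) = √(-130748) = 2*I*√32687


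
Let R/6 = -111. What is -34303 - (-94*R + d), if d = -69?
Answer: -96838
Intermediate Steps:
R = -666 (R = 6*(-111) = -666)
-34303 - (-94*R + d) = -34303 - (-94*(-666) - 69) = -34303 - (62604 - 69) = -34303 - 1*62535 = -34303 - 62535 = -96838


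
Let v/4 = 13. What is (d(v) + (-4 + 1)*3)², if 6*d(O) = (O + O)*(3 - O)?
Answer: 6630625/9 ≈ 7.3674e+5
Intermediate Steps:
v = 52 (v = 4*13 = 52)
d(O) = O*(3 - O)/3 (d(O) = ((O + O)*(3 - O))/6 = ((2*O)*(3 - O))/6 = (2*O*(3 - O))/6 = O*(3 - O)/3)
(d(v) + (-4 + 1)*3)² = ((⅓)*52*(3 - 1*52) + (-4 + 1)*3)² = ((⅓)*52*(3 - 52) - 3*3)² = ((⅓)*52*(-49) - 9)² = (-2548/3 - 9)² = (-2575/3)² = 6630625/9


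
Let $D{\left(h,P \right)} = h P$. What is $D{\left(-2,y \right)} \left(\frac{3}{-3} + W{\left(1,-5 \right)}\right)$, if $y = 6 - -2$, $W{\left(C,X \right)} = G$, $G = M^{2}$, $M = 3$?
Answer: $-128$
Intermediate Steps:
$G = 9$ ($G = 3^{2} = 9$)
$W{\left(C,X \right)} = 9$
$y = 8$ ($y = 6 + 2 = 8$)
$D{\left(h,P \right)} = P h$
$D{\left(-2,y \right)} \left(\frac{3}{-3} + W{\left(1,-5 \right)}\right) = 8 \left(-2\right) \left(\frac{3}{-3} + 9\right) = - 16 \left(3 \left(- \frac{1}{3}\right) + 9\right) = - 16 \left(-1 + 9\right) = \left(-16\right) 8 = -128$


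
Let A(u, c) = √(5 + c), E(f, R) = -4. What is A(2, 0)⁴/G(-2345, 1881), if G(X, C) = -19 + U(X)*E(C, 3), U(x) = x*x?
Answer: -25/21996119 ≈ -1.1366e-6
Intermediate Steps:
U(x) = x²
G(X, C) = -19 - 4*X² (G(X, C) = -19 + X²*(-4) = -19 - 4*X²)
A(2, 0)⁴/G(-2345, 1881) = (√(5 + 0))⁴/(-19 - 4*(-2345)²) = (√5)⁴/(-19 - 4*5499025) = 25/(-19 - 21996100) = 25/(-21996119) = 25*(-1/21996119) = -25/21996119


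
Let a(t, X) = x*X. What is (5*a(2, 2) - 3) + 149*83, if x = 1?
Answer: 12374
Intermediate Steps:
a(t, X) = X (a(t, X) = 1*X = X)
(5*a(2, 2) - 3) + 149*83 = (5*2 - 3) + 149*83 = (10 - 3) + 12367 = 7 + 12367 = 12374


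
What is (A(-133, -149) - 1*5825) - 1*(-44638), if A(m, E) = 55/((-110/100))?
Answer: 38763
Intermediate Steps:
A(m, E) = -50 (A(m, E) = 55/((-110*1/100)) = 55/(-11/10) = 55*(-10/11) = -50)
(A(-133, -149) - 1*5825) - 1*(-44638) = (-50 - 1*5825) - 1*(-44638) = (-50 - 5825) + 44638 = -5875 + 44638 = 38763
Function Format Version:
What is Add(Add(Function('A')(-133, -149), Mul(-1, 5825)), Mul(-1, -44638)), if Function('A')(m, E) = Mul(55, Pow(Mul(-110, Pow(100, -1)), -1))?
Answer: 38763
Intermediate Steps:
Function('A')(m, E) = -50 (Function('A')(m, E) = Mul(55, Pow(Mul(-110, Rational(1, 100)), -1)) = Mul(55, Pow(Rational(-11, 10), -1)) = Mul(55, Rational(-10, 11)) = -50)
Add(Add(Function('A')(-133, -149), Mul(-1, 5825)), Mul(-1, -44638)) = Add(Add(-50, Mul(-1, 5825)), Mul(-1, -44638)) = Add(Add(-50, -5825), 44638) = Add(-5875, 44638) = 38763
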